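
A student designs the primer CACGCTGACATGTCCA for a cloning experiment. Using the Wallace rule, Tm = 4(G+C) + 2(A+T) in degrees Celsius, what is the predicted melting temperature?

50°C

Scanning the sequence gives A=4, C=6, G=3, T=3.
A+T = 7, G+C = 9
Tm = 2(7) + 4(9) = 14 + 36 = 50°C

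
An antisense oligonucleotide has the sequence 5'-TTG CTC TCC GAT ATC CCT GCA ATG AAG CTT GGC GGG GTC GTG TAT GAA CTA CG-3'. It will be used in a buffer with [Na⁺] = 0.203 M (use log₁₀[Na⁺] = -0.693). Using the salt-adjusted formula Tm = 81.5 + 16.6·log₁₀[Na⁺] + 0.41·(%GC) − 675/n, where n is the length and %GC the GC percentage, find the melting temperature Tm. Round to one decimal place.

78.9°C

Length n = 53. Scanning the sequence gives A=10, T=15, C=13, G=15.
G+C = 28, so %GC = 28/53 × 100 = 52.83%
Salt term: 16.6 × (-0.693) = -11.504
GC term: 0.41 × 52.83 = 21.66; length term: −675/53 = −12.736
Tm = 81.5 + (-11.504) + 21.66 − 12.736 = 78.92 → 78.9°C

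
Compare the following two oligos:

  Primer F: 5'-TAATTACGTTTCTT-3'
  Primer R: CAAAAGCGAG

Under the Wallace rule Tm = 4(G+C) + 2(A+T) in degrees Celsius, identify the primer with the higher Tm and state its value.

Primer F: A+T=11, G+C=3 → Tm = 2(11)+4(3) = 34°C
Primer R: A+T=5, G+C=5 → Tm = 2(5)+4(5) = 30°C
34°C vs 30°C → primer F is higher.

Primer F, 34°C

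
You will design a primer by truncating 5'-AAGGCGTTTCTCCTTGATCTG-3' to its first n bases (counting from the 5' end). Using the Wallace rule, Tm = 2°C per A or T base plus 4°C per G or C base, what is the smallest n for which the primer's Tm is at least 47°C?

n = 16

First 15 bases: AAGGCGTTTCTCCTT → Tm = 44°C (< 47°C)
First 16 bases: AAGGCGTTTCTCCTTG → Tm = 48°C (≥ 47°C)
Each additional base adds 2°C (A/T) or 4°C (G/C), so Tm is non-decreasing in n; n = 16 is the first length to reach 47°C.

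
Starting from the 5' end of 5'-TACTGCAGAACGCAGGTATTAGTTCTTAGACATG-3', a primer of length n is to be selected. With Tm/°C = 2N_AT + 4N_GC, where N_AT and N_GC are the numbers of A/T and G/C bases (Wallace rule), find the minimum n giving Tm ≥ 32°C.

n = 11

First 10 bases: TACTGCAGAA → Tm = 28°C (< 32°C)
First 11 bases: TACTGCAGAAC → Tm = 32°C (≥ 32°C)
Each additional base adds 2°C (A/T) or 4°C (G/C), so Tm is non-decreasing in n; n = 11 is the first length to reach 32°C.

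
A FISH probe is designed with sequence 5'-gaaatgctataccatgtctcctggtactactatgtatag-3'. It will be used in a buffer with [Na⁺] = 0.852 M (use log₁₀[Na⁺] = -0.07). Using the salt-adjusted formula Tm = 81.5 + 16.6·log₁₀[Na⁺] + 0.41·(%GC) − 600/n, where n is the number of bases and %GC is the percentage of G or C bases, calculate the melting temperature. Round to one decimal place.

Length n = 39. T=13, G=7, A=11, C=8
G+C = 15, so %GC = 15/39 × 100 = 38.462%
Salt term: 16.6 × (-0.07) = -1.162
GC term: 0.41 × 38.462 = 15.769; length term: −600/39 = −15.385
Tm = 81.5 + (-1.162) + 15.769 − 15.385 = 80.722 → 80.7°C

80.7°C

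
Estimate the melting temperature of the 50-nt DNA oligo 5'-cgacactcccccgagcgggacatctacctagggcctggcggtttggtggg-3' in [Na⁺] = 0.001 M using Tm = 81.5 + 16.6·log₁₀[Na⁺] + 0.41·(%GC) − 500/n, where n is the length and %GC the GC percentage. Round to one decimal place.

49.6°C

Length n = 50. G=18, T=9, C=16, A=7
G+C = 34, so %GC = 34/50 × 100 = 68%
Salt term: 16.6 × (-3) = -49.8
GC term: 0.41 × 68 = 27.88; length term: −500/50 = −10
Tm = 81.5 + (-49.8) + 27.88 − 10 = 49.58 → 49.6°C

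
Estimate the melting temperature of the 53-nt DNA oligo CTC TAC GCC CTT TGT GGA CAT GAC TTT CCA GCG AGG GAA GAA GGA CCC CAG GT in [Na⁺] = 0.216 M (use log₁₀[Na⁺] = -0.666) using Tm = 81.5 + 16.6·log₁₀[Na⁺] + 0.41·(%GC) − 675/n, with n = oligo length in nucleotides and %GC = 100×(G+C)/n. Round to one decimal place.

Length n = 53. Counting bases: C=15, A=12, T=11, G=15
G+C = 30, so %GC = 30/53 × 100 = 56.604%
Salt term: 16.6 × (-0.666) = -11.056
GC term: 0.41 × 56.604 = 23.208; length term: −675/53 = −12.736
Tm = 81.5 + (-11.056) + 23.208 − 12.736 = 80.916 → 80.9°C

80.9°C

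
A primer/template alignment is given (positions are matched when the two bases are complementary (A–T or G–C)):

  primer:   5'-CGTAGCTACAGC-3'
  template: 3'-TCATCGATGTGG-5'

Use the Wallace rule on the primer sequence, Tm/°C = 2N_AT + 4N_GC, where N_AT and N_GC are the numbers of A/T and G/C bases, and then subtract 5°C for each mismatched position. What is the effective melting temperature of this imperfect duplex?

28°C

Primer base counts: A=3, T=2, G=3, C=4 → A+T=5, G+C=7
Perfect-match Tm = 2(5) + 4(7) = 10 + 28 = 38°C
Mismatches (positions where the bases are not complementary): 2 (at positions 1, 11)
Effective Tm = 38 − 2×5 = 38 − 10 = 28°C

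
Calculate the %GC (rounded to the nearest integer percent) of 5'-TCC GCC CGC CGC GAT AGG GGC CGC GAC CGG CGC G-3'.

Base counts: G=14, T=2, A=3, C=15
G+C = 14 + 15 = 29 out of 34 bases
%GC = 29/34 × 100 = 85.29% ≈ 85%

85%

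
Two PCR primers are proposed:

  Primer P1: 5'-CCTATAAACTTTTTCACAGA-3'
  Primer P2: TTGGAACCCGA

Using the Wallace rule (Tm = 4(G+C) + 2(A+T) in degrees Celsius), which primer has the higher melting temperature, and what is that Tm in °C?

Primer P1: A+T=14, G+C=6 → Tm = 2(14)+4(6) = 52°C
Primer P2: A+T=5, G+C=6 → Tm = 2(5)+4(6) = 34°C
52°C vs 34°C → primer P1 is higher.

Primer P1, 52°C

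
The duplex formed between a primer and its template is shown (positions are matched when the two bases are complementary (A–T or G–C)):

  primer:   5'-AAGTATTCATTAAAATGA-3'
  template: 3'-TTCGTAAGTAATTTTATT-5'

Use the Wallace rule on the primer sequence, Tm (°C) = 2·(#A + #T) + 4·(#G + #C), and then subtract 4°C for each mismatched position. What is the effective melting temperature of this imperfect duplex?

34°C

Primer base counts: A=9, T=6, G=2, C=1 → A+T=15, G+C=3
Perfect-match Tm = 2(15) + 4(3) = 30 + 12 = 42°C
Mismatches (positions where the bases are not complementary): 2 (at positions 4, 17)
Effective Tm = 42 − 2×4 = 42 − 8 = 34°C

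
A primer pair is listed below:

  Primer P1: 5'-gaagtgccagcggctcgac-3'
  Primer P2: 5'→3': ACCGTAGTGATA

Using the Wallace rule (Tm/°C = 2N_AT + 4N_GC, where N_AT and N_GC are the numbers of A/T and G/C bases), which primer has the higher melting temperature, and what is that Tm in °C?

Primer P1: A+T=6, G+C=13 → Tm = 2(6)+4(13) = 64°C
Primer P2: A+T=7, G+C=5 → Tm = 2(7)+4(5) = 34°C
64°C vs 34°C → primer P1 is higher.

Primer P1, 64°C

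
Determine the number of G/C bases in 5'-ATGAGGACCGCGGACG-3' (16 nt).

Counting bases: C=4, T=1, G=7, A=4
Total G or C: 7 + 4 = 11

11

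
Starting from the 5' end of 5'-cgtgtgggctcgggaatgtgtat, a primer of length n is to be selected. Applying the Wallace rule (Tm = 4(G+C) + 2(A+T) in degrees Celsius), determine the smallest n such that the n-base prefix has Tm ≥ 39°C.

First 11 bases: CGTGTGGGCTC → Tm = 38°C (< 39°C)
First 12 bases: CGTGTGGGCTCG → Tm = 42°C (≥ 39°C)
Since every base adds ≥2°C, Tm only increases with n, so the threshold is first crossed at n = 12.

n = 12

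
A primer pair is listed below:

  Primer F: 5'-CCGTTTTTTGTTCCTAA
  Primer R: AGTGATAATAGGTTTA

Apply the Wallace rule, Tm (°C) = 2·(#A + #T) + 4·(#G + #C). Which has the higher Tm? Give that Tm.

Primer F, 46°C

Primer F: A+T=11, G+C=6 → Tm = 2(11)+4(6) = 46°C
Primer R: A+T=12, G+C=4 → Tm = 2(12)+4(4) = 40°C
46°C vs 40°C → primer F is higher.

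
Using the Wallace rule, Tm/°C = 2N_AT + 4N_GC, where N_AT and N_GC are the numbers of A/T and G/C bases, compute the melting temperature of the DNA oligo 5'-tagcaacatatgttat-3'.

40°C

Base counts: C=2, T=6, A=6, G=2
AT pairs contribute 12, GC pairs contribute 4.
Tm = 2×12 + 4×4 = 40°C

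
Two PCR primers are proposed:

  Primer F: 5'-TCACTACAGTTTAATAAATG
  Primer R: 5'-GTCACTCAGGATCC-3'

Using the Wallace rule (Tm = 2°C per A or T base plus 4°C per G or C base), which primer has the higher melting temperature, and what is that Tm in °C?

Primer F: A+T=15, G+C=5 → Tm = 2(15)+4(5) = 50°C
Primer R: A+T=6, G+C=8 → Tm = 2(6)+4(8) = 44°C
50°C vs 44°C → primer F is higher.

Primer F, 50°C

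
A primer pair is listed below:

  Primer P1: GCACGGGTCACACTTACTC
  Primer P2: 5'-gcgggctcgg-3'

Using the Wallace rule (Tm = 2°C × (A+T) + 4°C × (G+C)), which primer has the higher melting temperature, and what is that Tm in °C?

Primer P1, 60°C

Primer P1: A+T=8, G+C=11 → Tm = 2(8)+4(11) = 60°C
Primer P2: A+T=1, G+C=9 → Tm = 2(1)+4(9) = 38°C
60°C vs 38°C → primer P1 is higher.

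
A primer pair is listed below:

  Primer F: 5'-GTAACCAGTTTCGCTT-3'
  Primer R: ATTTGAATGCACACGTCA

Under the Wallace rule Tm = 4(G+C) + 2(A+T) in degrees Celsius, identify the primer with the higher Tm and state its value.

Primer F: A+T=9, G+C=7 → Tm = 2(9)+4(7) = 46°C
Primer R: A+T=11, G+C=7 → Tm = 2(11)+4(7) = 50°C
46°C vs 50°C → primer R is higher.

Primer R, 50°C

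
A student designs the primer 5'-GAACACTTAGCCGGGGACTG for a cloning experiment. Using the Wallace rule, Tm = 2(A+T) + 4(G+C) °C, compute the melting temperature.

64°C

Base counts: A=5, G=7, C=5, T=3
So N_AT = 8 and N_GC = 12.
Tm = 4·12 + 2·8 = 48 + 16 = 64°C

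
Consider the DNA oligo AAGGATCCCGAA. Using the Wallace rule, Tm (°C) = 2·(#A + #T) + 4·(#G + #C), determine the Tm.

36°C

Scanning the sequence gives G=3, T=1, C=3, A=5.
AT pairs contribute 6, GC pairs contribute 6.
Tm = 2×6 + 4×6 = 36°C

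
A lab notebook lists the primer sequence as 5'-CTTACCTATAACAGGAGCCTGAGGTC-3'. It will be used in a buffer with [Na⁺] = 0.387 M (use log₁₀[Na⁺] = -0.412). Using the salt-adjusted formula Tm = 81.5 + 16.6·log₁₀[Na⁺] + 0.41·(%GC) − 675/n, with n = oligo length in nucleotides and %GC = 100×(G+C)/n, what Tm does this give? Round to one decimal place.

Length n = 26. Scanning the sequence gives C=7, T=6, A=7, G=6.
G+C = 13, so %GC = 13/26 × 100 = 50%
Salt term: 16.6 × (-0.412) = -6.839
GC term: 0.41 × 50 = 20.5; length term: −675/26 = −25.962
Tm = 81.5 + (-6.839) + 20.5 − 25.962 = 69.199 → 69.2°C

69.2°C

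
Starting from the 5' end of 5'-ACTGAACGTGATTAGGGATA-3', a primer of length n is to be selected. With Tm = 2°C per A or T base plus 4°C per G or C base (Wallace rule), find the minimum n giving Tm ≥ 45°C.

n = 16

First 15 bases: ACTGAACGTGATTAG → Tm = 42°C (< 45°C)
First 16 bases: ACTGAACGTGATTAGG → Tm = 46°C (≥ 45°C)
Since every base adds ≥2°C, Tm only increases with n, so the threshold is first crossed at n = 16.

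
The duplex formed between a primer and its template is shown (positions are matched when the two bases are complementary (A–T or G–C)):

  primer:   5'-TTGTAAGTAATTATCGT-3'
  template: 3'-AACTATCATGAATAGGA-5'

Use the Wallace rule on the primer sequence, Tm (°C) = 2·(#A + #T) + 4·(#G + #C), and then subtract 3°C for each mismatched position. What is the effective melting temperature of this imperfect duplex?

Primer base counts: A=5, T=8, G=3, C=1 → A+T=13, G+C=4
Perfect-match Tm = 2(13) + 4(4) = 26 + 16 = 42°C
Mismatches (positions where the bases are not complementary): 4 (at positions 4, 5, 10, 16)
Effective Tm = 42 − 4×3 = 42 − 12 = 30°C

30°C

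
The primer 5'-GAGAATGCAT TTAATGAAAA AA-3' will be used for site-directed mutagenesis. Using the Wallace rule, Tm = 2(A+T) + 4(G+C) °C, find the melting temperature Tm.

54°C

T=5, C=1, A=12, G=4
AT pairs contribute 17, GC pairs contribute 5.
Tm = 2×17 + 4×5 = 54°C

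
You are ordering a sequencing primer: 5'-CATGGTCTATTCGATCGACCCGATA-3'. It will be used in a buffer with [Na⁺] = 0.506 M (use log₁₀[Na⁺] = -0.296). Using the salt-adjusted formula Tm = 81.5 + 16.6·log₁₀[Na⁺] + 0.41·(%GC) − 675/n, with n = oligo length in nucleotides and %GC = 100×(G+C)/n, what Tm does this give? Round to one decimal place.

69.3°C

Length n = 25. Counting bases: T=7, G=5, C=7, A=6
G+C = 12, so %GC = 12/25 × 100 = 48%
Salt term: 16.6 × (-0.296) = -4.914
GC term: 0.41 × 48 = 19.68; length term: −675/25 = −27
Tm = 81.5 + (-4.914) + 19.68 − 27 = 69.266 → 69.3°C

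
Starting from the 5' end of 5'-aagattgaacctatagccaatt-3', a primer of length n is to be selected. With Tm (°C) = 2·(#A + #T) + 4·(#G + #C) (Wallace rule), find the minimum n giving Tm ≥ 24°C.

n = 10

First 9 bases: AAGATTGAA → Tm = 22°C (< 24°C)
First 10 bases: AAGATTGAAC → Tm = 26°C (≥ 24°C)
Each additional base adds 2°C (A/T) or 4°C (G/C), so Tm is non-decreasing in n; n = 10 is the first length to reach 24°C.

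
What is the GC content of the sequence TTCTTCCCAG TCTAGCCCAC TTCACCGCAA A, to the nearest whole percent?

Scanning the sequence gives G=3, A=7, C=13, T=8.
G+C = 3 + 13 = 16 out of 31 bases
%GC = 16/31 × 100 = 51.61% ≈ 52%

52%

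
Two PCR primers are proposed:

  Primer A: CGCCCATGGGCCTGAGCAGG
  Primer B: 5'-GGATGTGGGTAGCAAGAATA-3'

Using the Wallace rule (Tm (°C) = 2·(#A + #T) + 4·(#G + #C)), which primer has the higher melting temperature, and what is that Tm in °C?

Primer A: A+T=5, G+C=15 → Tm = 2(5)+4(15) = 70°C
Primer B: A+T=11, G+C=9 → Tm = 2(11)+4(9) = 58°C
70°C vs 58°C → primer A is higher.

Primer A, 70°C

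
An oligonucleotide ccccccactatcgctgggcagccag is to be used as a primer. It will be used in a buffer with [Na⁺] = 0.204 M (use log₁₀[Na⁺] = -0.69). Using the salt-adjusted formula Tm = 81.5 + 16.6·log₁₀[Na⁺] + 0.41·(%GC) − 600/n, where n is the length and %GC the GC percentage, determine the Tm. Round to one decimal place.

Length n = 25. Base counts: C=12, A=4, T=3, G=6
G+C = 18, so %GC = 18/25 × 100 = 72%
Salt term: 16.6 × (-0.69) = -11.454
GC term: 0.41 × 72 = 29.52; length term: −600/25 = −24
Tm = 81.5 + (-11.454) + 29.52 − 24 = 75.566 → 75.6°C

75.6°C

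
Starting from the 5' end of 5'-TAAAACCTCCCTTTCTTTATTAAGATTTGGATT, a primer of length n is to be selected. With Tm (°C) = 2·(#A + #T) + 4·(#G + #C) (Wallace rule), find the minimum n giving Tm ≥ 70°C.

First 27 bases: TAAAACCTCCCTTTCTTTATTAAGATT → Tm = 68°C (< 70°C)
First 28 bases: TAAAACCTCCCTTTCTTTATTAAGATTT → Tm = 70°C (≥ 70°C)
Since every base adds ≥2°C, Tm only increases with n, so the threshold is first crossed at n = 28.

n = 28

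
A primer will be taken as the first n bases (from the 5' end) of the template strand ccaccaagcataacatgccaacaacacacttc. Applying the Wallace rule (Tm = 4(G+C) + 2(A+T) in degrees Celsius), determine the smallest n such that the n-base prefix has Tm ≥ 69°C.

First 23 bases: CCACCAAGCATAACATGCCAACA → Tm = 68°C (< 69°C)
First 24 bases: CCACCAAGCATAACATGCCAACAA → Tm = 70°C (≥ 69°C)
Since every base adds ≥2°C, Tm only increases with n, so the threshold is first crossed at n = 24.

n = 24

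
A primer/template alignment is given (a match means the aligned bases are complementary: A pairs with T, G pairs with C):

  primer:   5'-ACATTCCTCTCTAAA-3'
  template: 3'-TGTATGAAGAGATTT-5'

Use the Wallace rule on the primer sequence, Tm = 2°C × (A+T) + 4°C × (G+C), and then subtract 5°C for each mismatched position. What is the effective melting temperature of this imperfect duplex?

30°C

Primer base counts: A=5, T=5, G=0, C=5 → A+T=10, G+C=5
Perfect-match Tm = 2(10) + 4(5) = 20 + 20 = 40°C
Mismatches (positions where the bases are not complementary): 2 (at positions 5, 7)
Effective Tm = 40 − 2×5 = 40 − 10 = 30°C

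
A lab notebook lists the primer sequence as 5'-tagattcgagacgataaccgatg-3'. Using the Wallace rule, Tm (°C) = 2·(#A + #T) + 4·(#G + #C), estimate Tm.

66°C

Scanning the sequence gives G=6, T=5, C=4, A=8.
So N_AT = 13 and N_GC = 10.
Tm = 4·10 + 2·13 = 40 + 26 = 66°C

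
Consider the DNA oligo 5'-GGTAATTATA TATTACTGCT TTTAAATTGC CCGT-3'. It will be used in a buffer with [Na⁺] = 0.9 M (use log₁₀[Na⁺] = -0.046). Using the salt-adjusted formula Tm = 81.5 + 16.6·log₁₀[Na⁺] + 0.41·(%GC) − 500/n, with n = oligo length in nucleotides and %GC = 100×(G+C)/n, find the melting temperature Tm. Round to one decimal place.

Length n = 34. Counting bases: C=5, G=5, A=9, T=15
G+C = 10, so %GC = 10/34 × 100 = 29.412%
Salt term: 16.6 × (-0.046) = -0.764
GC term: 0.41 × 29.412 = 12.059; length term: −500/34 = −14.706
Tm = 81.5 + (-0.764) + 12.059 − 14.706 = 78.089 → 78.1°C

78.1°C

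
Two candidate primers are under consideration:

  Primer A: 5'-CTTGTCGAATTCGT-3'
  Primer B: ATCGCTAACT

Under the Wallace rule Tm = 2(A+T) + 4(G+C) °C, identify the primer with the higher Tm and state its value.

Primer A, 40°C

Primer A: A+T=8, G+C=6 → Tm = 2(8)+4(6) = 40°C
Primer B: A+T=6, G+C=4 → Tm = 2(6)+4(4) = 28°C
40°C vs 28°C → primer A is higher.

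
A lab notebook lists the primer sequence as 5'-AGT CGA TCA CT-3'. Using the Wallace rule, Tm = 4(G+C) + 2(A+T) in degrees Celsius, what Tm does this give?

Counting bases: A=3, C=3, T=3, G=2
So N_AT = 6 and N_GC = 5.
Tm = 2(6) + 4(5) = 12 + 20 = 32°C

32°C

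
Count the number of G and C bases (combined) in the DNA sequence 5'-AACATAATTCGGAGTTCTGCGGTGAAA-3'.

11

G=7, C=4, A=9, T=7
Total G or C: 7 + 4 = 11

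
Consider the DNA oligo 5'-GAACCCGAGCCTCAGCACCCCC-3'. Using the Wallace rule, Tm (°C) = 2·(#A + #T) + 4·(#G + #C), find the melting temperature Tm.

76°C

Counting bases: T=1, G=4, C=12, A=5
AT pairs contribute 6, GC pairs contribute 16.
Tm = 2(6) + 4(16) = 12 + 64 = 76°C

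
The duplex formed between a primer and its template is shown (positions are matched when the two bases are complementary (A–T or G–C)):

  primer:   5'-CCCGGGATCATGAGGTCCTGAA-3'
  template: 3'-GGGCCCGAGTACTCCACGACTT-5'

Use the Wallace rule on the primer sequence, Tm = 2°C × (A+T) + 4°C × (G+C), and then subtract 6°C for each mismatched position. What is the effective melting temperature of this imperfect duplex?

Primer base counts: A=5, T=4, G=7, C=6 → A+T=9, G+C=13
Perfect-match Tm = 2(9) + 4(13) = 18 + 52 = 70°C
Mismatches (positions where the bases are not complementary): 2 (at positions 7, 17)
Effective Tm = 70 − 2×6 = 70 − 12 = 58°C

58°C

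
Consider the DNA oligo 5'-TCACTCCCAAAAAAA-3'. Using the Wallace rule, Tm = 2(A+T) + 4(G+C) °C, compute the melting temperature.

T=2, G=0, C=5, A=8
So N_AT = 10 and N_GC = 5.
Tm = 2×10 + 4×5 = 40°C

40°C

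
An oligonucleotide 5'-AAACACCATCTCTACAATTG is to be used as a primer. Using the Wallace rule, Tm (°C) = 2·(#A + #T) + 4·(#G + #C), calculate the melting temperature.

54°C

Scanning the sequence gives T=5, C=6, A=8, G=1.
So N_AT = 13 and N_GC = 7.
Tm = 2(13) + 4(7) = 26 + 28 = 54°C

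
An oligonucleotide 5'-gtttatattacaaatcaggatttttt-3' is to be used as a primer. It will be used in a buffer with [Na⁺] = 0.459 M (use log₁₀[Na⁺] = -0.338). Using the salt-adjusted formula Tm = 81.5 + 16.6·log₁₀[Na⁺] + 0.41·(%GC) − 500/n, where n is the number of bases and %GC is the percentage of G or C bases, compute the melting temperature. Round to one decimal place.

64.5°C

Length n = 26. Scanning the sequence gives T=13, A=8, G=3, C=2.
G+C = 5, so %GC = 5/26 × 100 = 19.231%
Salt term: 16.6 × (-0.338) = -5.611
GC term: 0.41 × 19.231 = 7.885; length term: −500/26 = −19.231
Tm = 81.5 + (-5.611) + 7.885 − 19.231 = 64.543 → 64.5°C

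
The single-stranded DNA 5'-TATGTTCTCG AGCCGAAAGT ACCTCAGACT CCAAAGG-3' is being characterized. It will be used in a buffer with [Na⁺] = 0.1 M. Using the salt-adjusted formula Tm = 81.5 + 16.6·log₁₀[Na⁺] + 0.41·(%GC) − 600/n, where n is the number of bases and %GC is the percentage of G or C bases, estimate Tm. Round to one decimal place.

68.6°C

Length n = 37. Base counts: T=8, G=8, C=10, A=11
G+C = 18, so %GC = 18/37 × 100 = 48.649%
Salt term: 16.6 × (-1) = -16.6
GC term: 0.41 × 48.649 = 19.946; length term: −600/37 = −16.216
Tm = 81.5 + (-16.6) + 19.946 − 16.216 = 68.63 → 68.6°C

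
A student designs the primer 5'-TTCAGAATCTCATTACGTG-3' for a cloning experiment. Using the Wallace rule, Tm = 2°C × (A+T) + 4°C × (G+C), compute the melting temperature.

52°C

Base counts: G=3, T=7, C=4, A=5
AT pairs contribute 12, GC pairs contribute 7.
Tm = 4·7 + 2·12 = 28 + 24 = 52°C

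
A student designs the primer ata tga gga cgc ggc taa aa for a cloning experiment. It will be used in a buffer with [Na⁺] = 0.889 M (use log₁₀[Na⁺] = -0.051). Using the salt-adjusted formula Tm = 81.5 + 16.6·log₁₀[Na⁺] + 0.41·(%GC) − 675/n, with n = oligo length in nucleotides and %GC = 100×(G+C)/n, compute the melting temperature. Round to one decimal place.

65.4°C

Length n = 20. G=6, A=8, T=3, C=3
G+C = 9, so %GC = 9/20 × 100 = 45%
Salt term: 16.6 × (-0.051) = -0.847
GC term: 0.41 × 45 = 18.45; length term: −675/20 = −33.75
Tm = 81.5 + (-0.847) + 18.45 − 33.75 = 65.353 → 65.4°C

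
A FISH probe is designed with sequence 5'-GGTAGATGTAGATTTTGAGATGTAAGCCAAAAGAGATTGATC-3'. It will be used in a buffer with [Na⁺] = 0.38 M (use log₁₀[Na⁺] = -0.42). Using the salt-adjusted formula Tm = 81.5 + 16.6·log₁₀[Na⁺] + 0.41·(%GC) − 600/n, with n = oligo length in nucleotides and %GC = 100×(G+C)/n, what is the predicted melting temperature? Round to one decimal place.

Length n = 42. Scanning the sequence gives A=15, C=3, T=12, G=12.
G+C = 15, so %GC = 15/42 × 100 = 35.714%
Salt term: 16.6 × (-0.42) = -6.972
GC term: 0.41 × 35.714 = 14.643; length term: −600/42 = −14.286
Tm = 81.5 + (-6.972) + 14.643 − 14.286 = 74.885 → 74.9°C

74.9°C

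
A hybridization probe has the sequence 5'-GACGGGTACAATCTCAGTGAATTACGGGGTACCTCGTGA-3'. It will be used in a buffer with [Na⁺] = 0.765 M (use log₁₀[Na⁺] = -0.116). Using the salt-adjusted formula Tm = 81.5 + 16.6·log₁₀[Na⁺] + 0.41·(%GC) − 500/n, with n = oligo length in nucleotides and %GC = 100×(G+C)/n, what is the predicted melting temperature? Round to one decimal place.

87.8°C

Length n = 39. C=8, G=12, T=9, A=10
G+C = 20, so %GC = 20/39 × 100 = 51.282%
Salt term: 16.6 × (-0.116) = -1.926
GC term: 0.41 × 51.282 = 21.026; length term: −500/39 = −12.821
Tm = 81.5 + (-1.926) + 21.026 − 12.821 = 87.779 → 87.8°C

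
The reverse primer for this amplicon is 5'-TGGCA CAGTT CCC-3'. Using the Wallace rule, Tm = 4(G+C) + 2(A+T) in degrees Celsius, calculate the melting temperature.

42°C

Scanning the sequence gives G=3, C=5, A=2, T=3.
AT pairs contribute 5, GC pairs contribute 8.
Tm = 2×5 + 4×8 = 42°C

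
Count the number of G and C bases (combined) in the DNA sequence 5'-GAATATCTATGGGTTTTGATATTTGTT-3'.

Scanning the sequence gives T=14, G=6, A=6, C=1.
G+C = 6 + 1 = 7

7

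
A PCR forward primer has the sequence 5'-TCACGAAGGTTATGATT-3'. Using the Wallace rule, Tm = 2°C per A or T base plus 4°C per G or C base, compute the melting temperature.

Scanning the sequence gives G=4, C=2, T=6, A=5.
AT pairs contribute 11, GC pairs contribute 6.
Tm = 4·6 + 2·11 = 24 + 22 = 46°C

46°C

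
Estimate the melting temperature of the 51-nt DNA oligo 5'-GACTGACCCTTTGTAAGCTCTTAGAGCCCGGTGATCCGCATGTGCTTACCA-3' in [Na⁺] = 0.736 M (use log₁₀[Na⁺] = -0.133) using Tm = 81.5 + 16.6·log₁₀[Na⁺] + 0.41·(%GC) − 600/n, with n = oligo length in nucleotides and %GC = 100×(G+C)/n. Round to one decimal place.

89.2°C

Length n = 51. Base counts: C=15, G=12, A=10, T=14
G+C = 27, so %GC = 27/51 × 100 = 52.941%
Salt term: 16.6 × (-0.133) = -2.208
GC term: 0.41 × 52.941 = 21.706; length term: −600/51 = −11.765
Tm = 81.5 + (-2.208) + 21.706 − 11.765 = 89.233 → 89.2°C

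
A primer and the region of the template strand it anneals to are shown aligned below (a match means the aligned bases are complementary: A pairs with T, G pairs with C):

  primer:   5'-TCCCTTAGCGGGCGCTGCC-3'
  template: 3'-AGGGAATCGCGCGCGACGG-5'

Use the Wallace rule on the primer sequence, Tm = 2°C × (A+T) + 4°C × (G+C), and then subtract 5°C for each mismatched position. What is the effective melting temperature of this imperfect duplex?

Primer base counts: A=1, T=4, G=6, C=8 → A+T=5, G+C=14
Perfect-match Tm = 2(5) + 4(14) = 10 + 56 = 66°C
Mismatches (positions where the bases are not complementary): 1 (at position 11)
Effective Tm = 66 − 1×5 = 66 − 5 = 61°C

61°C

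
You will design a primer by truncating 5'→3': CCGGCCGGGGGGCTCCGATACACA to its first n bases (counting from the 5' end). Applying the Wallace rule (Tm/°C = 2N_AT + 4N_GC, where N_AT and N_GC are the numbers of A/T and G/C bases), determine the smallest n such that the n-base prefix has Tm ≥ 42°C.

First 10 bases: CCGGCCGGGG → Tm = 40°C (< 42°C)
First 11 bases: CCGGCCGGGGG → Tm = 44°C (≥ 42°C)
Each additional base adds 2°C (A/T) or 4°C (G/C), so Tm is non-decreasing in n; n = 11 is the first length to reach 42°C.

n = 11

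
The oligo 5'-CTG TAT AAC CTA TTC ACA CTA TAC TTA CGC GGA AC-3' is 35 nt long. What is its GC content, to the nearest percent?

Base counts: G=4, A=11, T=10, C=10
G+C = 4 + 10 = 14 out of 35 bases
%GC = 14/35 × 100 = 40% ≈ 40%

40%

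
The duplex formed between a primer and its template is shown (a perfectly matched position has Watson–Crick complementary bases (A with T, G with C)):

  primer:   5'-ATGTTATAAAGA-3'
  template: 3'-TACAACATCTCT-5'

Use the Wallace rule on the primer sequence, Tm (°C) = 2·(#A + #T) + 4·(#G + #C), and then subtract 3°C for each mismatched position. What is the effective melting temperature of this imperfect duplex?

22°C

Primer base counts: A=6, T=4, G=2, C=0 → A+T=10, G+C=2
Perfect-match Tm = 2(10) + 4(2) = 20 + 8 = 28°C
Mismatches (positions where the bases are not complementary): 2 (at positions 6, 9)
Effective Tm = 28 − 2×3 = 28 − 6 = 22°C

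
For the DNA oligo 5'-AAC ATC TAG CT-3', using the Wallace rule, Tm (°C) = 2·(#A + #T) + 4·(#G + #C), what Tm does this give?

Base counts: C=3, T=3, G=1, A=4
So N_AT = 7 and N_GC = 4.
Tm = 2×7 + 4×4 = 30°C

30°C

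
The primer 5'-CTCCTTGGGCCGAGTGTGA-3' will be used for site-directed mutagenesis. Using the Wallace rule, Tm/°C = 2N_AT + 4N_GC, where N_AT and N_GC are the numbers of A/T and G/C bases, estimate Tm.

Base counts: G=7, A=2, T=5, C=5
AT pairs contribute 7, GC pairs contribute 12.
Tm = 4·12 + 2·7 = 48 + 14 = 62°C

62°C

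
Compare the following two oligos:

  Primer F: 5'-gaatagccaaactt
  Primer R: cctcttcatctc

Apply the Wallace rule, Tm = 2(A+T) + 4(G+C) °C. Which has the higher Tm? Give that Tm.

Primer F: A+T=9, G+C=5 → Tm = 2(9)+4(5) = 38°C
Primer R: A+T=6, G+C=6 → Tm = 2(6)+4(6) = 36°C
38°C vs 36°C → primer F is higher.

Primer F, 38°C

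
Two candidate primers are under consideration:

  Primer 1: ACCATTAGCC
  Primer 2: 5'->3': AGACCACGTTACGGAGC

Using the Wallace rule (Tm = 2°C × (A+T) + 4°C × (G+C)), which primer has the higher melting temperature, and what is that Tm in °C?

Primer 2, 54°C

Primer 1: A+T=5, G+C=5 → Tm = 2(5)+4(5) = 30°C
Primer 2: A+T=7, G+C=10 → Tm = 2(7)+4(10) = 54°C
30°C vs 54°C → primer 2 is higher.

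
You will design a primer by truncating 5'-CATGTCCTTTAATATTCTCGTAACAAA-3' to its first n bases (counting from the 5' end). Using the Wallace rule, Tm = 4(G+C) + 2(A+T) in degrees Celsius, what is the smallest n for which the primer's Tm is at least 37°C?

n = 15

First 14 bases: CATGTCCTTTAATA → Tm = 36°C (< 37°C)
First 15 bases: CATGTCCTTTAATAT → Tm = 38°C (≥ 37°C)
Since every base adds ≥2°C, Tm only increases with n, so the threshold is first crossed at n = 15.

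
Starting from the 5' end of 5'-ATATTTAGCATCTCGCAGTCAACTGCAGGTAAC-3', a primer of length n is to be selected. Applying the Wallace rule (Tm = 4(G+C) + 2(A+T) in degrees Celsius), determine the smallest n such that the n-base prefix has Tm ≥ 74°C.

First 25 bases: ATATTTAGCATCTCGCAGTCAACTG → Tm = 70°C (< 74°C)
First 26 bases: ATATTTAGCATCTCGCAGTCAACTGC → Tm = 74°C (≥ 74°C)
Since every base adds ≥2°C, Tm only increases with n, so the threshold is first crossed at n = 26.

n = 26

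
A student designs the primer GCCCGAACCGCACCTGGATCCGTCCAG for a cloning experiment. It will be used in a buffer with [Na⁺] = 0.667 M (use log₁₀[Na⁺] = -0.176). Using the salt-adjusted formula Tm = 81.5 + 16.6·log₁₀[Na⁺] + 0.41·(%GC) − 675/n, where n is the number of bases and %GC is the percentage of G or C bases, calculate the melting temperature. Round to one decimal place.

Length n = 27. Scanning the sequence gives G=7, C=12, T=3, A=5.
G+C = 19, so %GC = 19/27 × 100 = 70.37%
Salt term: 16.6 × (-0.176) = -2.922
GC term: 0.41 × 70.37 = 28.852; length term: −675/27 = −25
Tm = 81.5 + (-2.922) + 28.852 − 25 = 82.43 → 82.4°C

82.4°C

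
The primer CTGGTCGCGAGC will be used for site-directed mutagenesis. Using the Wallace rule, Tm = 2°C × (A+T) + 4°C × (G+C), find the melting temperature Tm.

Counting bases: A=1, G=5, T=2, C=4
A+T = 3, G+C = 9
Tm = 4·9 + 2·3 = 36 + 6 = 42°C

42°C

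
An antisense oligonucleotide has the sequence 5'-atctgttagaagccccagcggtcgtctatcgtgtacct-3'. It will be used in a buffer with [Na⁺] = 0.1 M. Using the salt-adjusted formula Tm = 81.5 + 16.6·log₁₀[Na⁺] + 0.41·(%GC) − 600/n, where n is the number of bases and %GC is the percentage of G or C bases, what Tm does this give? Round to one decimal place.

70.7°C

Length n = 38. Counting bases: C=11, A=7, T=11, G=9
G+C = 20, so %GC = 20/38 × 100 = 52.632%
Salt term: 16.6 × (-1) = -16.6
GC term: 0.41 × 52.632 = 21.579; length term: −600/38 = −15.789
Tm = 81.5 + (-16.6) + 21.579 − 15.789 = 70.69 → 70.7°C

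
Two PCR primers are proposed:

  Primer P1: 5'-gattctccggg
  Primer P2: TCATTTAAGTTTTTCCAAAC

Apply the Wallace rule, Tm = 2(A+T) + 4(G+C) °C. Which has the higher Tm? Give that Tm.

Primer P1: A+T=4, G+C=7 → Tm = 2(4)+4(7) = 36°C
Primer P2: A+T=15, G+C=5 → Tm = 2(15)+4(5) = 50°C
36°C vs 50°C → primer P2 is higher.

Primer P2, 50°C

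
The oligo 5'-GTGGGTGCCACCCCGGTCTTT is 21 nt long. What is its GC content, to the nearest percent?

Scanning the sequence gives G=7, T=6, A=1, C=7.
G+C = 7 + 7 = 14 out of 21 bases
%GC = 14/21 × 100 = 66.67% ≈ 67%

67%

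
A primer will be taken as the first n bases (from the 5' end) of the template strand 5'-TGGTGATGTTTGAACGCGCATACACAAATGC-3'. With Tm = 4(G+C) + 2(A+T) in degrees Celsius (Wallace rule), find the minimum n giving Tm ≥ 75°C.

n = 26

First 25 bases: TGGTGATGTTTGAACGCGCATACAC → Tm = 74°C (< 75°C)
First 26 bases: TGGTGATGTTTGAACGCGCATACACA → Tm = 76°C (≥ 75°C)
Since every base adds ≥2°C, Tm only increases with n, so the threshold is first crossed at n = 26.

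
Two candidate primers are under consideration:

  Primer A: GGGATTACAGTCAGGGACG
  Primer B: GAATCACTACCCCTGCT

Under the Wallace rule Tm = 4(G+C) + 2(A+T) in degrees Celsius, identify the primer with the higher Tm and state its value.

Primer A: A+T=8, G+C=11 → Tm = 2(8)+4(11) = 60°C
Primer B: A+T=8, G+C=9 → Tm = 2(8)+4(9) = 52°C
60°C vs 52°C → primer A is higher.

Primer A, 60°C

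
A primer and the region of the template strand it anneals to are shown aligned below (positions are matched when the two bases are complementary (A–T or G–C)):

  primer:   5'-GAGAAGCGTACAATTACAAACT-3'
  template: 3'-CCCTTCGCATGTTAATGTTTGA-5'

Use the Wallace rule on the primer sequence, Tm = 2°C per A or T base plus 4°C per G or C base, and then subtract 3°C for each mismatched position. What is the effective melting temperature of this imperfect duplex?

57°C

Primer base counts: A=10, T=4, G=4, C=4 → A+T=14, G+C=8
Perfect-match Tm = 2(14) + 4(8) = 28 + 32 = 60°C
Mismatches (positions where the bases are not complementary): 1 (at position 2)
Effective Tm = 60 − 1×3 = 60 − 3 = 57°C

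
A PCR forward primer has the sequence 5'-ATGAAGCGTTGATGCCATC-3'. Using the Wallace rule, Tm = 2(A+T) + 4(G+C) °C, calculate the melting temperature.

Scanning the sequence gives C=4, A=5, T=5, G=5.
AT pairs contribute 10, GC pairs contribute 9.
Tm = 2×10 + 4×9 = 56°C

56°C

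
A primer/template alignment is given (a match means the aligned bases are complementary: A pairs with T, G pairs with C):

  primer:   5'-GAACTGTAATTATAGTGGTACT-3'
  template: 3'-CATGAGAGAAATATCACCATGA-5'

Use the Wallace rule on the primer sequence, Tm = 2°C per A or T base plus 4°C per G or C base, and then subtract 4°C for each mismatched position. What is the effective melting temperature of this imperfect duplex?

42°C

Primer base counts: A=7, T=8, G=5, C=2 → A+T=15, G+C=7
Perfect-match Tm = 2(15) + 4(7) = 30 + 28 = 58°C
Mismatches (positions where the bases are not complementary): 4 (at positions 2, 6, 8, 9)
Effective Tm = 58 − 4×4 = 58 − 16 = 42°C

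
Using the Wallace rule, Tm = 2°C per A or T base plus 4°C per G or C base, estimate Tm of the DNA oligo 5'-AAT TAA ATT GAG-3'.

Counting bases: A=6, T=4, C=0, G=2
A+T = 10, G+C = 2
Tm = 2×10 + 4×2 = 28°C

28°C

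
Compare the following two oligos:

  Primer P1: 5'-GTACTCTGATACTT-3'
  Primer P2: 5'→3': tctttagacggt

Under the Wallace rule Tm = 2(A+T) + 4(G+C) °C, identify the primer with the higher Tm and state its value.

Primer P1: A+T=9, G+C=5 → Tm = 2(9)+4(5) = 38°C
Primer P2: A+T=7, G+C=5 → Tm = 2(7)+4(5) = 34°C
38°C vs 34°C → primer P1 is higher.

Primer P1, 38°C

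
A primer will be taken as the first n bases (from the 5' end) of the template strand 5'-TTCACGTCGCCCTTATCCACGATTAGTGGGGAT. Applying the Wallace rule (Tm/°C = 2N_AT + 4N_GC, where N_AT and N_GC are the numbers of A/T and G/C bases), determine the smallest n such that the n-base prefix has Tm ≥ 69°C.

First 22 bases: TTCACGTCGCCCTTATCCACGA → Tm = 68°C (< 69°C)
First 23 bases: TTCACGTCGCCCTTATCCACGAT → Tm = 70°C (≥ 69°C)
Each additional base adds 2°C (A/T) or 4°C (G/C), so Tm is non-decreasing in n; n = 23 is the first length to reach 69°C.

n = 23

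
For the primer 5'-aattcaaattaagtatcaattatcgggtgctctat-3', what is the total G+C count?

10

A=12, C=5, T=13, G=5
G+C = 5 + 5 = 10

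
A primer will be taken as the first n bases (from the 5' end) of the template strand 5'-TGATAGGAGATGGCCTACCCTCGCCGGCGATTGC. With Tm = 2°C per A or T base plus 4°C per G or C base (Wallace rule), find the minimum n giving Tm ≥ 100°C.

First 30 bases: TGATAGGAGATGGCCTACCCTCGCCGGCGA → Tm = 98°C (< 100°C)
First 31 bases: TGATAGGAGATGGCCTACCCTCGCCGGCGAT → Tm = 100°C (≥ 100°C)
Since every base adds ≥2°C, Tm only increases with n, so the threshold is first crossed at n = 31.

n = 31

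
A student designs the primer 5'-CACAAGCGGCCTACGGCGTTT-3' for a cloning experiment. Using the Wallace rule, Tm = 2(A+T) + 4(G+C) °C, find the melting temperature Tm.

Scanning the sequence gives T=4, G=6, C=7, A=4.
A+T = 8, G+C = 13
Tm = 4·13 + 2·8 = 52 + 16 = 68°C

68°C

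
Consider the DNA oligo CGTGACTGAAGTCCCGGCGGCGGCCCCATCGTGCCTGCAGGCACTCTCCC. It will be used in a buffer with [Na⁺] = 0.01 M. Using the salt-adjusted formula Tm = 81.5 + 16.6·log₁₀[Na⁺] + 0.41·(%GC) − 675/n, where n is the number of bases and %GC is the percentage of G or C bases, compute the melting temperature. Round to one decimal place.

Length n = 50. Scanning the sequence gives G=15, C=21, T=8, A=6.
G+C = 36, so %GC = 36/50 × 100 = 72%
Salt term: 16.6 × (-2) = -33.2
GC term: 0.41 × 72 = 29.52; length term: −675/50 = −13.5
Tm = 81.5 + (-33.2) + 29.52 − 13.5 = 64.32 → 64.3°C

64.3°C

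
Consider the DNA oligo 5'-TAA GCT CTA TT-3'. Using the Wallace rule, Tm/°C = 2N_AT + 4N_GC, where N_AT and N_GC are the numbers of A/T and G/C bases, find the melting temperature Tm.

28°C

Base counts: C=2, A=3, G=1, T=5
So N_AT = 8 and N_GC = 3.
Tm = 4·3 + 2·8 = 12 + 16 = 28°C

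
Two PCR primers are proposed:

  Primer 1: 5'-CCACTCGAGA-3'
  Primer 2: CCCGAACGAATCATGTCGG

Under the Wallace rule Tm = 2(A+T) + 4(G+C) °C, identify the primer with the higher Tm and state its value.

Primer 2, 60°C

Primer 1: A+T=4, G+C=6 → Tm = 2(4)+4(6) = 32°C
Primer 2: A+T=8, G+C=11 → Tm = 2(8)+4(11) = 60°C
32°C vs 60°C → primer 2 is higher.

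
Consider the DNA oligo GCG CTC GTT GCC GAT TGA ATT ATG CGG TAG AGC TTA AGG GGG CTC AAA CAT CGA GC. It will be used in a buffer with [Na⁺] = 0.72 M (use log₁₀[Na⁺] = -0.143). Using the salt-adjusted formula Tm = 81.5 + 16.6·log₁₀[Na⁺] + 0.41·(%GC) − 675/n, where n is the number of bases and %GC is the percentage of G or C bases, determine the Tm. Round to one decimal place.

Length n = 56. Scanning the sequence gives G=18, C=12, A=13, T=13.
G+C = 30, so %GC = 30/56 × 100 = 53.571%
Salt term: 16.6 × (-0.143) = -2.374
GC term: 0.41 × 53.571 = 21.964; length term: −675/56 = −12.054
Tm = 81.5 + (-2.374) + 21.964 − 12.054 = 89.036 → 89.0°C

89.0°C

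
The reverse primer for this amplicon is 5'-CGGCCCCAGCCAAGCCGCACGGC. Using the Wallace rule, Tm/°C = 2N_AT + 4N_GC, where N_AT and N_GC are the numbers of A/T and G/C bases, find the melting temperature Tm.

84°C

Counting bases: T=0, A=4, C=12, G=7
A+T = 4, G+C = 19
Tm = 4·19 + 2·4 = 76 + 8 = 84°C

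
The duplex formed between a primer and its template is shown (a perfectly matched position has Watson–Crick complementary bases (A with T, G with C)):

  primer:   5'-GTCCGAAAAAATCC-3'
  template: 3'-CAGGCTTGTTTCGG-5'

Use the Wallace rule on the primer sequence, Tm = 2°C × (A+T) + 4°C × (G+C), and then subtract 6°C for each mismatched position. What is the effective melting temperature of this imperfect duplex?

28°C

Primer base counts: A=6, T=2, G=2, C=4 → A+T=8, G+C=6
Perfect-match Tm = 2(8) + 4(6) = 16 + 24 = 40°C
Mismatches (positions where the bases are not complementary): 2 (at positions 8, 12)
Effective Tm = 40 − 2×6 = 40 − 12 = 28°C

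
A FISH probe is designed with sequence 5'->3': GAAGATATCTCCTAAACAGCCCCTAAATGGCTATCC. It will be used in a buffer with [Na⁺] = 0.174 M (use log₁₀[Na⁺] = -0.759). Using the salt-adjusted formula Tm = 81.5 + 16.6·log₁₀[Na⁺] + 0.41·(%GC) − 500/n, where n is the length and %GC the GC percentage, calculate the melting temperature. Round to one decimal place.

Length n = 36. Scanning the sequence gives A=12, T=8, C=11, G=5.
G+C = 16, so %GC = 16/36 × 100 = 44.444%
Salt term: 16.6 × (-0.759) = -12.599
GC term: 0.41 × 44.444 = 18.222; length term: −500/36 = −13.889
Tm = 81.5 + (-12.599) + 18.222 − 13.889 = 73.234 → 73.2°C

73.2°C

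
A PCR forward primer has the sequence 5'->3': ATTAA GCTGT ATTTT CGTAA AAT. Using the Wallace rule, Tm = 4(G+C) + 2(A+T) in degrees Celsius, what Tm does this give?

Counting bases: C=2, A=8, T=10, G=3
So N_AT = 18 and N_GC = 5.
Tm = 2(18) + 4(5) = 36 + 20 = 56°C

56°C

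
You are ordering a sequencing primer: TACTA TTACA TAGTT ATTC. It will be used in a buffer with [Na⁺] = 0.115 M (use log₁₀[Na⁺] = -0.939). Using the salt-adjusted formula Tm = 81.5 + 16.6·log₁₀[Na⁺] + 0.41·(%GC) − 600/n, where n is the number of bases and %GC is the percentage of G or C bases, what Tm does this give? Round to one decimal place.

43.0°C

Length n = 19. T=9, A=6, C=3, G=1
G+C = 4, so %GC = 4/19 × 100 = 21.053%
Salt term: 16.6 × (-0.939) = -15.587
GC term: 0.41 × 21.053 = 8.632; length term: −600/19 = −31.579
Tm = 81.5 + (-15.587) + 8.632 − 31.579 = 42.966 → 43.0°C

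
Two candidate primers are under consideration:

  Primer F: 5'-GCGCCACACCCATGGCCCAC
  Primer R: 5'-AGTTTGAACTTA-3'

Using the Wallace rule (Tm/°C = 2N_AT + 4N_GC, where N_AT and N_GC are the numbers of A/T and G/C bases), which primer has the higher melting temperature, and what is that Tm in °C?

Primer F, 70°C

Primer F: A+T=5, G+C=15 → Tm = 2(5)+4(15) = 70°C
Primer R: A+T=9, G+C=3 → Tm = 2(9)+4(3) = 30°C
70°C vs 30°C → primer F is higher.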